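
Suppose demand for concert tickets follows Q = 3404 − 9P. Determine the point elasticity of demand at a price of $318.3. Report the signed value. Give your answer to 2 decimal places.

At P = 318.3, Q = 539.300.
dQ/dP = −9.
ε = (dQ/dP)(P/Q) = (-9)(318.3/539.300).
|ε| > 1, so demand is elastic at this price.

-5.31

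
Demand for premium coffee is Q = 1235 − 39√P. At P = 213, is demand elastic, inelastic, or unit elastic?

inelastic

Q = 665.814, dQ/dP = -1.336.
ε = (dQ/dP)(P/Q) ≈ -0.427.
|ε| = 0.43 < 1.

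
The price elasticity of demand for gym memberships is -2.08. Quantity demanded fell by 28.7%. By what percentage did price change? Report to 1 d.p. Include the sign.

%ΔP ≈ %ΔQ / ε = (-28.7%)/(-2.08) = 13.80%.

13.8%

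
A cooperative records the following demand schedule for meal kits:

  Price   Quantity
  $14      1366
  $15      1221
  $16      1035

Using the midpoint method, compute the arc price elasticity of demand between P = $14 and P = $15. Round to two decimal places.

At P = 14, Q = 1366; at P = 15, Q = 1221.
ΔQ = -145, ΔP = 1. Midpoints: P̄ = 14.50, Q̄ = 1293.5.
ε = (ΔQ/ΔP)(P̄/Q̄) = (-145/1)(14.50/1293.5).

-1.63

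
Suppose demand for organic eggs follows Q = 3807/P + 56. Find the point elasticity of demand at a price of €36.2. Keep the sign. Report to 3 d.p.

-0.653

At P = 36.2, Q = 161.166.
dQ/dP = −3807/P² = -2.905.
ε = (dQ/dP)(P/Q) = (-2.905)(36.2/161.166).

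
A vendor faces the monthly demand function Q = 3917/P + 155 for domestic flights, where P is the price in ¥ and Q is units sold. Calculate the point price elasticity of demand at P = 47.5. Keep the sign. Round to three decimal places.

-0.347

At P = 47.5, Q = 237.463.
dQ/dP = −3917/P² = -1.736.
ε = (dQ/dP)(P/Q) = (-1.736)(47.5/237.463).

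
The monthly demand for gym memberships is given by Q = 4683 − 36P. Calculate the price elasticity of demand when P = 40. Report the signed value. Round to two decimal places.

At P = 40, Q = 3243.
dQ/dP = −36.
ε = (dQ/dP)(P/Q) = (-36)(40/3243).
|ε| < 1, so demand is inelastic at this price.

-0.44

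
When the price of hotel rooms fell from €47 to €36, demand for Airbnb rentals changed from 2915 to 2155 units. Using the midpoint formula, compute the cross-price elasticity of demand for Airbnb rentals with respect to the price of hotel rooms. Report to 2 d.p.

ΔQ_x = 2155 − 2915 = -760; ΔP_y = 36 − 47 = -11.
Midpoints: P̄_y = 41.50, Q̄_x = 2535.0.
ε_xy = (ΔQ_x/ΔP_y)(P̄_y/Q̄_x) = (-760/-11)(41.50/2535.0).
ε_xy > 0, so the goods are substitutes.

1.13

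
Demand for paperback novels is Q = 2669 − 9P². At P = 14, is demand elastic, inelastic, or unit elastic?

Q = 905, dQ/dP = -252.
ε = (dQ/dP)(P/Q) ≈ -3.898.
|ε| = 3.90 > 1.

elastic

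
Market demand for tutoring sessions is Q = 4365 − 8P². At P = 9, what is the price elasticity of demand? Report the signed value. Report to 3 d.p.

At P = 9, Q = 3717.
dQ/dP = −16P = -144.
ε = (dQ/dP)(P/Q) = (-144)(9/3717).
|ε| < 1, so demand is inelastic at this price.

-0.349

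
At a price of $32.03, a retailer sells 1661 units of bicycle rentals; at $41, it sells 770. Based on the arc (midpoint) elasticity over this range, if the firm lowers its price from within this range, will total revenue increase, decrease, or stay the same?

Arc ε = (-891/8.97)(36.52/1215.5) ≈ -2.984.
|ε| = 2.98 > 1, so demand is elastic. A price cut therefore raises total revenue.

increase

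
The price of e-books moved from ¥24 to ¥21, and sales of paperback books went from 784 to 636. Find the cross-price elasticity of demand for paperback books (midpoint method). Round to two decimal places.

1.56

ΔQ_x = 636 − 784 = -148; ΔP_y = 21 − 24 = -3.
Midpoints: P̄_y = 22.50, Q̄_x = 710.0.
ε_xy = (ΔQ_x/ΔP_y)(P̄_y/Q̄_x) = (-148/-3)(22.50/710.0).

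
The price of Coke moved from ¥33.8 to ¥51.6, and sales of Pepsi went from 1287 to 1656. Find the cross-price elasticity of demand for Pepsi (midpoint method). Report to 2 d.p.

0.60

ΔQ_x = 1656 − 1287 = 369; ΔP_y = 51.6 − 33.8 = 17.8.
Midpoints: P̄_y = 42.70, Q̄_x = 1471.5.
ε_xy = (ΔQ_x/ΔP_y)(P̄_y/Q̄_x) = (369/17.8)(42.70/1471.5).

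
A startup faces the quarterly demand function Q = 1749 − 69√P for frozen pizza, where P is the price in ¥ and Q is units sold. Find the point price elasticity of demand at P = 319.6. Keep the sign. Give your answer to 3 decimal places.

At P = 319.6, Q = 515.462.
dQ/dP = −69/(2√P) = -1.930.
ε = (dQ/dP)(P/Q) = (-1.930)(319.6/515.462).

-1.197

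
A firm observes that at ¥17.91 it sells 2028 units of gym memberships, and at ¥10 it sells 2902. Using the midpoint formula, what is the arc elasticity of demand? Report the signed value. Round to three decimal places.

ΔQ = 2902 − 2028 = 874; ΔP = 10 − 17.91 = -7.91.
Midpoints: P̄ = 13.96, Q̄ = 2465.0.
ε = (ΔQ/ΔP)(P̄/Q̄) = (874/-7.91)(13.96/2465.0).

-0.626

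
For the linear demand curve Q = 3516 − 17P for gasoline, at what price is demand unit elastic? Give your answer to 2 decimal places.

103.41

For linear demand Q = a − bP, ε = −bP/(a − bP). |ε| = 1 when bP = a − bP, i.e. P = a/(2b).
P = 3516/(2·17) = 3516/34 = 103.4118.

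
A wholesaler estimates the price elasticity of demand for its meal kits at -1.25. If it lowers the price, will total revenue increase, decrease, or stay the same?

increase

|ε| = 1.25 > 1, so demand is elastic. A price cut therefore raises total revenue.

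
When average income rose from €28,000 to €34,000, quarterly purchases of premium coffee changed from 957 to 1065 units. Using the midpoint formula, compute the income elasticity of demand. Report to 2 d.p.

0.55

ΔQ = 108, ΔI = 6000. Midpoints: Ī = 31,000, Q̄ = 1011.0.
ε_I = (ΔQ/ΔI)(Ī/Q̄) = (108/6000)(31000/1011.0).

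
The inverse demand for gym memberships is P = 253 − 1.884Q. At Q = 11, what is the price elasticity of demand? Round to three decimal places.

-11.208

At Q = 11, P = 253 − 1.884(11) = 232.28.
dP/dQ = −1.884, so dQ/dP = 1/(−1.884) = -0.531.
ε = (dQ/dP)(P/Q) = (-0.531)(232.28/11).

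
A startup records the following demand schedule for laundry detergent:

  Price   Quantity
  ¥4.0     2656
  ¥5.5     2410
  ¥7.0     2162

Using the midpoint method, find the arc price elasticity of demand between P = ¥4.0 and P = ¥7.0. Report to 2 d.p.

At P = 4.0, Q = 2656; at P = 7.0, Q = 2162.
ΔQ = -494, ΔP = 3.0. Midpoints: P̄ = 5.50, Q̄ = 2409.0.
ε = (ΔQ/ΔP)(P̄/Q̄) = (-494/3.0)(5.50/2409.0).

-0.38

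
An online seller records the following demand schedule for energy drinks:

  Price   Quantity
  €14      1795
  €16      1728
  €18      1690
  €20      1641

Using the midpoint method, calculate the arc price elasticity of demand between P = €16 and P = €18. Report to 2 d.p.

-0.19

At P = 16, Q = 1728; at P = 18, Q = 1690.
ΔQ = -38, ΔP = 2. Midpoints: P̄ = 17.00, Q̄ = 1709.0.
ε = (ΔQ/ΔP)(P̄/Q̄) = (-38/2)(17.00/1709.0).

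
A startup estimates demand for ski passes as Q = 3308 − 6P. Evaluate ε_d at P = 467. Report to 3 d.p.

-5.538

At P = 467, Q = 506.
dQ/dP = −6.
ε = (dQ/dP)(P/Q) = (-6)(467/506).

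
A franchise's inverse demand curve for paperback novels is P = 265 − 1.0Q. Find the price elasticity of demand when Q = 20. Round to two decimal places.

At Q = 20, P = 265 − 1.0(20) = 245.00.
dP/dQ = −1.0, so dQ/dP = 1/(−1.0) = -1.000.
ε = (dQ/dP)(P/Q) = (-1.000)(245.00/20).

-12.25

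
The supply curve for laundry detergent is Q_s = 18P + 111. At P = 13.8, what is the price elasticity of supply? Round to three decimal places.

0.691

At P = 13.8, Q_s = 359.40.
dQ_s/dP = 18.
ε_s = (dQ_s/dP)(P/Q_s) = (18)(13.8/359.40).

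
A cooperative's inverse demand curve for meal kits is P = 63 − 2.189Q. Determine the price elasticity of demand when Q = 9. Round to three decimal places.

-2.198

At Q = 9, P = 63 − 2.189(9) = 43.30.
dP/dQ = −2.189, so dQ/dP = 1/(−2.189) = -0.457.
ε = (dQ/dP)(P/Q) = (-0.457)(43.30/9).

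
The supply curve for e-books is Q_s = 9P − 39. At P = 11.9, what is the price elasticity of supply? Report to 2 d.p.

At P = 11.9, Q_s = 68.10.
dQ_s/dP = 9.
ε_s = (dQ_s/dP)(P/Q_s) = (9)(11.9/68.10).

1.57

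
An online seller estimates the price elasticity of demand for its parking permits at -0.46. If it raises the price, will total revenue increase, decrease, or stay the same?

|ε| = 0.46 < 1, so demand is inelastic. A price rise therefore raises total revenue.

increase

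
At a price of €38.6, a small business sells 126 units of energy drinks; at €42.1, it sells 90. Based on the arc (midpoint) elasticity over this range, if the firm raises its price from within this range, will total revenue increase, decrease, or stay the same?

decrease

Arc ε = (-36/3.5)(40.35/108.0) ≈ -3.843.
|ε| = 3.84 > 1, so demand is elastic. A price rise therefore reduces total revenue.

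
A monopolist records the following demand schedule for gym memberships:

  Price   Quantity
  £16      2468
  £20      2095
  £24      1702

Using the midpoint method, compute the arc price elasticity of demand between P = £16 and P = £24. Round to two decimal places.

-0.92

At P = 16, Q = 2468; at P = 24, Q = 1702.
ΔQ = -766, ΔP = 8. Midpoints: P̄ = 20.00, Q̄ = 2085.0.
ε = (ΔQ/ΔP)(P̄/Q̄) = (-766/8)(20.00/2085.0).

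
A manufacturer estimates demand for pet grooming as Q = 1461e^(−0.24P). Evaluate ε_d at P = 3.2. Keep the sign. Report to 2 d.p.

-0.77

At P = 3.2, Q = 677.816.
dQ/dP = −0.24·1461e^(−0.24P) = −0.24Q = -162.676.
ε = (dQ/dP)(P/Q) = (-162.676)(3.2/677.816).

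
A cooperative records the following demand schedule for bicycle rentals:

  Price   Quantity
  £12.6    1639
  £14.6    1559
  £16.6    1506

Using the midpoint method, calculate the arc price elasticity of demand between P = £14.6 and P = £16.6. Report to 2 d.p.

-0.27

At P = 14.6, Q = 1559; at P = 16.6, Q = 1506.
ΔQ = -53, ΔP = 2.0. Midpoints: P̄ = 15.60, Q̄ = 1532.5.
ε = (ΔQ/ΔP)(P̄/Q̄) = (-53/2.0)(15.60/1532.5).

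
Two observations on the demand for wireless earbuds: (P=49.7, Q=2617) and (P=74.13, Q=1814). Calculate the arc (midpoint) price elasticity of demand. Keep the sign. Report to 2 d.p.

ΔQ = 1814 − 2617 = -803; ΔP = 74.13 − 49.7 = 24.43.
Midpoints: P̄ = 61.91, Q̄ = 2215.5.
ε = (ΔQ/ΔP)(P̄/Q̄) = (-803/24.43)(61.91/2215.5).

-0.92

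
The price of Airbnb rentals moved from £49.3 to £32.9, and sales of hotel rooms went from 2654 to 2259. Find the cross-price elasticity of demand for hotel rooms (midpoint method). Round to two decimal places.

0.40

ΔQ_x = 2259 − 2654 = -395; ΔP_y = 32.9 − 49.3 = -16.4.
Midpoints: P̄_y = 41.10, Q̄_x = 2456.5.
ε_xy = (ΔQ_x/ΔP_y)(P̄_y/Q̄_x) = (-395/-16.4)(41.10/2456.5).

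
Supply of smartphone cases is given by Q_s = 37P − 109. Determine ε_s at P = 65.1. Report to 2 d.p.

1.05

At P = 65.1, Q_s = 2299.70.
dQ_s/dP = 37.
ε_s = (dQ_s/dP)(P/Q_s) = (37)(65.1/2299.70).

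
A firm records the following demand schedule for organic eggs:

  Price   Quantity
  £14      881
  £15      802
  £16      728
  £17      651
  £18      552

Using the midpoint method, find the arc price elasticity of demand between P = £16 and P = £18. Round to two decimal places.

At P = 16, Q = 728; at P = 18, Q = 552.
ΔQ = -176, ΔP = 2. Midpoints: P̄ = 17.00, Q̄ = 640.0.
ε = (ΔQ/ΔP)(P̄/Q̄) = (-176/2)(17.00/640.0).

-2.34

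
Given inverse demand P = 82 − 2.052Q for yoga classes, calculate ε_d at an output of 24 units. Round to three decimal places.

At Q = 24, P = 82 − 2.052(24) = 32.75.
dP/dQ = −2.052, so dQ/dP = 1/(−2.052) = -0.487.
ε = (dQ/dP)(P/Q) = (-0.487)(32.75/24).

-0.665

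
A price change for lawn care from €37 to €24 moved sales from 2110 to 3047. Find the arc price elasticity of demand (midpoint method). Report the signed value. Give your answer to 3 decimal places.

-0.853

ΔQ = 3047 − 2110 = 937; ΔP = 24 − 37 = -13.
Midpoints: P̄ = 30.50, Q̄ = 2578.5.
ε = (ΔQ/ΔP)(P̄/Q̄) = (937/-13)(30.50/2578.5).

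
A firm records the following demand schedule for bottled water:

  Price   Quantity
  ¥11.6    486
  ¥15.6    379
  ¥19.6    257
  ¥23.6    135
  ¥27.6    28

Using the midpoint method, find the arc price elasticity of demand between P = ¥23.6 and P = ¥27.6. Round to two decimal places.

At P = 23.6, Q = 135; at P = 27.6, Q = 28.
ΔQ = -107, ΔP = 4.0. Midpoints: P̄ = 25.60, Q̄ = 81.5.
ε = (ΔQ/ΔP)(P̄/Q̄) = (-107/4.0)(25.60/81.5).

-8.40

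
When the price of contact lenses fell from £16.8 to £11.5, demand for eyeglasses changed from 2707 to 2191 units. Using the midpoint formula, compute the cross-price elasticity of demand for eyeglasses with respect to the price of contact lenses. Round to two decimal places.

ΔQ_x = 2191 − 2707 = -516; ΔP_y = 11.5 − 16.8 = -5.3.
Midpoints: P̄_y = 14.15, Q̄_x = 2449.0.
ε_xy = (ΔQ_x/ΔP_y)(P̄_y/Q̄_x) = (-516/-5.3)(14.15/2449.0).

0.56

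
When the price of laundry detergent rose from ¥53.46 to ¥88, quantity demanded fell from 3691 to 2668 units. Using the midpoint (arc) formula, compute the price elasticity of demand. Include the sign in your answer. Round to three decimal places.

ΔQ = 2668 − 3691 = -1023; ΔP = 88 − 53.46 = 34.54.
Midpoints: P̄ = 70.73, Q̄ = 3179.5.
ε = (ΔQ/ΔP)(P̄/Q̄) = (-1023/34.54)(70.73/3179.5).

-0.659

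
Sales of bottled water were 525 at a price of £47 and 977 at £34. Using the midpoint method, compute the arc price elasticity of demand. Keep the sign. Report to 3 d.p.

-1.875

ΔQ = 977 − 525 = 452; ΔP = 34 − 47 = -13.
Midpoints: P̄ = 40.50, Q̄ = 751.0.
ε = (ΔQ/ΔP)(P̄/Q̄) = (452/-13)(40.50/751.0).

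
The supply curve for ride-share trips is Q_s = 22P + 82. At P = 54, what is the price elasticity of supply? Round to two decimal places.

At P = 54, Q_s = 1270.
dQ_s/dP = 22.
ε_s = (dQ_s/dP)(P/Q_s) = (22)(54/1270).

0.94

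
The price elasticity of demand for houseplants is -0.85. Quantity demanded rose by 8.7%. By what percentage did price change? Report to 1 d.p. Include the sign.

-10.2%

%ΔP ≈ %ΔQ / ε = (8.7%)/(-0.85) = -10.24%.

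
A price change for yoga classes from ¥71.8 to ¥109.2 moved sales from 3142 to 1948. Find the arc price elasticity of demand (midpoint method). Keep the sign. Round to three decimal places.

ΔQ = 1948 − 3142 = -1194; ΔP = 109.2 − 71.8 = 37.4.
Midpoints: P̄ = 90.50, Q̄ = 2545.0.
ε = (ΔQ/ΔP)(P̄/Q̄) = (-1194/37.4)(90.50/2545.0).

-1.135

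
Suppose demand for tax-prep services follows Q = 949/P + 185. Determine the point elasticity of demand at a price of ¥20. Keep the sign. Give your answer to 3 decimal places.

At P = 20, Q = 232.450.
dQ/dP = −949/P² = -2.373.
ε = (dQ/dP)(P/Q) = (-2.373)(20/232.450).

-0.204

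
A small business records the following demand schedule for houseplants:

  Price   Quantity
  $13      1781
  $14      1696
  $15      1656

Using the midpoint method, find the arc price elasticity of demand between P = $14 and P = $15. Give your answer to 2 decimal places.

-0.35

At P = 14, Q = 1696; at P = 15, Q = 1656.
ΔQ = -40, ΔP = 1. Midpoints: P̄ = 14.50, Q̄ = 1676.0.
ε = (ΔQ/ΔP)(P̄/Q̄) = (-40/1)(14.50/1676.0).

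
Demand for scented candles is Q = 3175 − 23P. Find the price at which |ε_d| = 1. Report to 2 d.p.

For linear demand Q = a − bP, ε = −bP/(a − bP). |ε| = 1 when bP = a − bP, i.e. P = a/(2b).
P = 3175/(2·23) = 3175/46 = 69.0217.

69.02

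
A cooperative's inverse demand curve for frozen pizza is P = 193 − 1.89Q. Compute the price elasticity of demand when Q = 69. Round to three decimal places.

At Q = 69, P = 193 − 1.89(69) = 62.59.
dP/dQ = −1.89, so dQ/dP = 1/(−1.89) = -0.529.
ε = (dQ/dP)(P/Q) = (-0.529)(62.59/69).

-0.480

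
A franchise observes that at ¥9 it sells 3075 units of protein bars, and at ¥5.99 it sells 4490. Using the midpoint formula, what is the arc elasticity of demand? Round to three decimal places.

ΔQ = 4490 − 3075 = 1415; ΔP = 5.99 − 9 = -3.01.
Midpoints: P̄ = 7.50, Q̄ = 3782.5.
ε = (ΔQ/ΔP)(P̄/Q̄) = (1415/-3.01)(7.50/3782.5).

-0.931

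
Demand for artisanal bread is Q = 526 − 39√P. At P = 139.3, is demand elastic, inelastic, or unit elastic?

elastic

Q = 65.701, dQ/dP = -1.652.
ε = (dQ/dP)(P/Q) ≈ -3.503.
|ε| = 3.50 > 1.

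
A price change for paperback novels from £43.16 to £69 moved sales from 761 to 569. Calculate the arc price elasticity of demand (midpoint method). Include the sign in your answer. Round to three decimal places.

-0.627

ΔQ = 569 − 761 = -192; ΔP = 69 − 43.16 = 25.84.
Midpoints: P̄ = 56.08, Q̄ = 665.0.
ε = (ΔQ/ΔP)(P̄/Q̄) = (-192/25.84)(56.08/665.0).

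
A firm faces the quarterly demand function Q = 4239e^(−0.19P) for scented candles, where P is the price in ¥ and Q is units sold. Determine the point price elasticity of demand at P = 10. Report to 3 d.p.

At P = 10, Q = 634.021.
dQ/dP = −0.19·4239e^(−0.19P) = −0.19Q = -120.464.
ε = (dQ/dP)(P/Q) = (-120.464)(10/634.021).

-1.900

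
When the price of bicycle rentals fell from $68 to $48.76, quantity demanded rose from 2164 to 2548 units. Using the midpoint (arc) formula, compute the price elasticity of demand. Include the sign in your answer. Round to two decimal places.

-0.49

ΔQ = 2548 − 2164 = 384; ΔP = 48.76 − 68 = -19.24.
Midpoints: P̄ = 58.38, Q̄ = 2356.0.
ε = (ΔQ/ΔP)(P̄/Q̄) = (384/-19.24)(58.38/2356.0).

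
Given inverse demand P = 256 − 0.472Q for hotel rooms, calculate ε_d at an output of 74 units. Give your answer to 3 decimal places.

-6.329

At Q = 74, P = 256 − 0.472(74) = 221.07.
dP/dQ = −0.472, so dQ/dP = 1/(−0.472) = -2.119.
ε = (dQ/dP)(P/Q) = (-2.119)(221.07/74).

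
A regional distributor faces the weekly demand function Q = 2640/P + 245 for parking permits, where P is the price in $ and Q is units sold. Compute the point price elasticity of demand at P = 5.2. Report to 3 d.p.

At P = 5.2, Q = 752.692.
dQ/dP = −2640/P² = -97.633.
ε = (dQ/dP)(P/Q) = (-97.633)(5.2/752.692).

-0.675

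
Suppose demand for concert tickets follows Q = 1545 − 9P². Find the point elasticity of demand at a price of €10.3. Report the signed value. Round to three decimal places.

At P = 10.3, Q = 590.190.
dQ/dP = −18P = -185.400.
ε = (dQ/dP)(P/Q) = (-185.400)(10.3/590.190).
|ε| > 1, so demand is elastic at this price.

-3.236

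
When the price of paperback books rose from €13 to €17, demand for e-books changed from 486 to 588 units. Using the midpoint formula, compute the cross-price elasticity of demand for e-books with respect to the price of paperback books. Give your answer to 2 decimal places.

0.71

ΔQ_x = 588 − 486 = 102; ΔP_y = 17 − 13 = 4.
Midpoints: P̄_y = 15.00, Q̄_x = 537.0.
ε_xy = (ΔQ_x/ΔP_y)(P̄_y/Q̄_x) = (102/4)(15.00/537.0).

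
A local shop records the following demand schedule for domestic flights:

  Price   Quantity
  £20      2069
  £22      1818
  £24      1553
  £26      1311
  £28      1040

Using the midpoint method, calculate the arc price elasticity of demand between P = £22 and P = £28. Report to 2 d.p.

At P = 22, Q = 1818; at P = 28, Q = 1040.
ΔQ = -778, ΔP = 6. Midpoints: P̄ = 25.00, Q̄ = 1429.0.
ε = (ΔQ/ΔP)(P̄/Q̄) = (-778/6)(25.00/1429.0).

-2.27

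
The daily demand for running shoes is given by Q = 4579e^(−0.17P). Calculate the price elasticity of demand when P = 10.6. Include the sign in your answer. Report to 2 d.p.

At P = 10.6, Q = 755.391.
dQ/dP = −0.17·4579e^(−0.17P) = −0.17Q = -128.417.
ε = (dQ/dP)(P/Q) = (-128.417)(10.6/755.391).
|ε| > 1, so demand is elastic at this price.

-1.80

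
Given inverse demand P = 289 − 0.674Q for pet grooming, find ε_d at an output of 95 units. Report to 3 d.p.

-3.514

At Q = 95, P = 289 − 0.674(95) = 224.97.
dP/dQ = −0.674, so dQ/dP = 1/(−0.674) = -1.484.
ε = (dQ/dP)(P/Q) = (-1.484)(224.97/95).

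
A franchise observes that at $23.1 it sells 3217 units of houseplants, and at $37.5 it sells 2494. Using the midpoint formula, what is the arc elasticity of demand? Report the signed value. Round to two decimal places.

-0.53

ΔQ = 2494 − 3217 = -723; ΔP = 37.5 − 23.1 = 14.4.
Midpoints: P̄ = 30.30, Q̄ = 2855.5.
ε = (ΔQ/ΔP)(P̄/Q̄) = (-723/14.4)(30.30/2855.5).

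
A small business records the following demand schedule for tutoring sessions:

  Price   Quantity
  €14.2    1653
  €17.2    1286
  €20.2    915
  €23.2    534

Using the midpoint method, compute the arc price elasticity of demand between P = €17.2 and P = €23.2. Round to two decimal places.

At P = 17.2, Q = 1286; at P = 23.2, Q = 534.
ΔQ = -752, ΔP = 6.0. Midpoints: P̄ = 20.20, Q̄ = 910.0.
ε = (ΔQ/ΔP)(P̄/Q̄) = (-752/6.0)(20.20/910.0).

-2.78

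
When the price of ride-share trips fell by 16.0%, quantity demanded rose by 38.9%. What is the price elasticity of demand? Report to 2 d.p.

-2.43

ε = %ΔQ / %ΔP = (38.9)/(-16.0) = -2.431.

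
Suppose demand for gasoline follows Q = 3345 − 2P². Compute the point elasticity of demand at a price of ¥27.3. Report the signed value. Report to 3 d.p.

At P = 27.3, Q = 1854.420.
dQ/dP = −4P = -109.200.
ε = (dQ/dP)(P/Q) = (-109.200)(27.3/1854.420).

-1.608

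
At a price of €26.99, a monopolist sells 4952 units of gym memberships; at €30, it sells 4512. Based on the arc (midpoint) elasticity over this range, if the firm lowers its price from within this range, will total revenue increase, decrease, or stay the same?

Arc ε = (-440/3.01)(28.49/4732.0) ≈ -0.880.
|ε| = 0.88 < 1, so demand is inelastic. A price cut therefore reduces total revenue.

decrease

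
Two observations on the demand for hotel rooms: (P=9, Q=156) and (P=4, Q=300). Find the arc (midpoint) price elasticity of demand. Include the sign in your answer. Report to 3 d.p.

ΔQ = 300 − 156 = 144; ΔP = 4 − 9 = -5.
Midpoints: P̄ = 6.50, Q̄ = 228.0.
ε = (ΔQ/ΔP)(P̄/Q̄) = (144/-5)(6.50/228.0).

-0.821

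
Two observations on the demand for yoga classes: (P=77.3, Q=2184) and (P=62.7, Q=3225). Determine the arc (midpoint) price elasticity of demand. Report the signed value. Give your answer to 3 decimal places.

-1.845

ΔQ = 3225 − 2184 = 1041; ΔP = 62.7 − 77.3 = -14.6.
Midpoints: P̄ = 70.00, Q̄ = 2704.5.
ε = (ΔQ/ΔP)(P̄/Q̄) = (1041/-14.6)(70.00/2704.5).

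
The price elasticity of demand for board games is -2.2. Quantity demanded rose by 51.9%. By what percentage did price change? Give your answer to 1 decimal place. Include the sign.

-23.6%

%ΔP ≈ %ΔQ / ε = (51.9%)/(-2.2) = -23.59%.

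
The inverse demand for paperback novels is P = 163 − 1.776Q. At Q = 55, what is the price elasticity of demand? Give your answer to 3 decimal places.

-0.669

At Q = 55, P = 163 − 1.776(55) = 65.32.
dP/dQ = −1.776, so dQ/dP = 1/(−1.776) = -0.563.
ε = (dQ/dP)(P/Q) = (-0.563)(65.32/55).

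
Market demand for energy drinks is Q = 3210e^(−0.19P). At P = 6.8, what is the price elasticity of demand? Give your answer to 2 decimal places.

At P = 6.8, Q = 881.854.
dQ/dP = −0.19·3210e^(−0.19P) = −0.19Q = -167.552.
ε = (dQ/dP)(P/Q) = (-167.552)(6.8/881.854).
|ε| > 1, so demand is elastic at this price.

-1.29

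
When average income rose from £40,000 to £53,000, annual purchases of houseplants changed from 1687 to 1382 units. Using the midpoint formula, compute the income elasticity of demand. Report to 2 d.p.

ΔQ = -305, ΔI = 13000. Midpoints: Ī = 46,500, Q̄ = 1534.5.
ε_I = (ΔQ/ΔI)(Ī/Q̄) = (-305/13000)(46500/1534.5).
ε_I < 0, so the good is inferior.

-0.71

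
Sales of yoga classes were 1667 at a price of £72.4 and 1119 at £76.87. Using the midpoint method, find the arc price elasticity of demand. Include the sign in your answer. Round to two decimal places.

-6.57

ΔQ = 1119 − 1667 = -548; ΔP = 76.87 − 72.4 = 4.47.
Midpoints: P̄ = 74.64, Q̄ = 1393.0.
ε = (ΔQ/ΔP)(P̄/Q̄) = (-548/4.47)(74.64/1393.0).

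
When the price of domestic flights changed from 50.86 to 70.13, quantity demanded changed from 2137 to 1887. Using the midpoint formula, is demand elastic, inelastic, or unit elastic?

inelastic

Arc ε ≈ -0.390.
|ε| = 0.39 < 1.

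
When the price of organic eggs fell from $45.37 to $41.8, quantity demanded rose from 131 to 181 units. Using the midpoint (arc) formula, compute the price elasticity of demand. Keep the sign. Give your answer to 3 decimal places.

-3.913

ΔQ = 181 − 131 = 50; ΔP = 41.8 − 45.37 = -3.57.
Midpoints: P̄ = 43.58, Q̄ = 156.0.
ε = (ΔQ/ΔP)(P̄/Q̄) = (50/-3.57)(43.58/156.0).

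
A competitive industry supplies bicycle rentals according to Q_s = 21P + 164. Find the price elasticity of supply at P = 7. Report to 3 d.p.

At P = 7, Q_s = 311.
dQ_s/dP = 21.
ε_s = (dQ_s/dP)(P/Q_s) = (21)(7/311).

0.473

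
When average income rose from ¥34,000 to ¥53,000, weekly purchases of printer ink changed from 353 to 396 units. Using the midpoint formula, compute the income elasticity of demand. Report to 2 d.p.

ΔQ = 43, ΔI = 19000. Midpoints: Ī = 43,500, Q̄ = 374.5.
ε_I = (ΔQ/ΔI)(Ī/Q̄) = (43/19000)(43500/374.5).

0.26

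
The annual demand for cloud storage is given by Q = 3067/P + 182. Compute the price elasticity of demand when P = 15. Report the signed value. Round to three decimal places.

At P = 15, Q = 386.467.
dQ/dP = −3067/P² = -13.631.
ε = (dQ/dP)(P/Q) = (-13.631)(15/386.467).

-0.529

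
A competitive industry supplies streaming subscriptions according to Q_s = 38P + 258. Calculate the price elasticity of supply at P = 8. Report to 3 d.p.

0.541

At P = 8, Q_s = 562.
dQ_s/dP = 38.
ε_s = (dQ_s/dP)(P/Q_s) = (38)(8/562).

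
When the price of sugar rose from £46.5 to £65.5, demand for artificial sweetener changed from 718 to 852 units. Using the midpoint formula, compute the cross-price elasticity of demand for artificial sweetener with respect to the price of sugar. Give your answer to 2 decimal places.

0.50

ΔQ_x = 852 − 718 = 134; ΔP_y = 65.5 − 46.5 = 19.
Midpoints: P̄_y = 56.00, Q̄_x = 785.0.
ε_xy = (ΔQ_x/ΔP_y)(P̄_y/Q̄_x) = (134/19)(56.00/785.0).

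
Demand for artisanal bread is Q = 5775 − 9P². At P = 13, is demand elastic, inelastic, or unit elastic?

inelastic

Q = 4254, dQ/dP = -234.
ε = (dQ/dP)(P/Q) ≈ -0.715.
|ε| = 0.72 < 1.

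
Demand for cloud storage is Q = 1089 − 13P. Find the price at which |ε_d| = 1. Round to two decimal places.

For linear demand Q = a − bP, ε = −bP/(a − bP). |ε| = 1 when bP = a − bP, i.e. P = a/(2b).
P = 1089/(2·13) = 1089/26 = 41.8846.

41.88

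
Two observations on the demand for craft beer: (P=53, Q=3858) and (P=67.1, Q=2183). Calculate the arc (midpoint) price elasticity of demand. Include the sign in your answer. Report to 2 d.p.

ΔQ = 2183 − 3858 = -1675; ΔP = 67.1 − 53 = 14.1.
Midpoints: P̄ = 60.05, Q̄ = 3020.5.
ε = (ΔQ/ΔP)(P̄/Q̄) = (-1675/14.1)(60.05/3020.5).

-2.36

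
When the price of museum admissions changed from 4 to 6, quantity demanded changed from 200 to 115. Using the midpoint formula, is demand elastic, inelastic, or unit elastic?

elastic

Arc ε ≈ -1.349.
|ε| = 1.35 > 1.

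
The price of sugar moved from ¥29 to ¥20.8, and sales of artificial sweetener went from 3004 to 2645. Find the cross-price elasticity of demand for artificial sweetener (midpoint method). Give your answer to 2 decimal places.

ΔQ_x = 2645 − 3004 = -359; ΔP_y = 20.8 − 29 = -8.2.
Midpoints: P̄_y = 24.90, Q̄_x = 2824.5.
ε_xy = (ΔQ_x/ΔP_y)(P̄_y/Q̄_x) = (-359/-8.2)(24.90/2824.5).

0.39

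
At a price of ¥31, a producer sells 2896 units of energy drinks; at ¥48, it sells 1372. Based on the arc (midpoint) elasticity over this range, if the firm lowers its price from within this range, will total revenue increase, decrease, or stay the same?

Arc ε = (-1524/17)(39.50/2134.0) ≈ -1.659.
|ε| = 1.66 > 1, so demand is elastic. A price cut therefore raises total revenue.

increase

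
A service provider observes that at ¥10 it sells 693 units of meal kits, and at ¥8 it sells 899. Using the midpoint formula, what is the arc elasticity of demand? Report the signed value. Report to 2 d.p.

ΔQ = 899 − 693 = 206; ΔP = 8 − 10 = -2.
Midpoints: P̄ = 9.00, Q̄ = 796.0.
ε = (ΔQ/ΔP)(P̄/Q̄) = (206/-2)(9.00/796.0).

-1.16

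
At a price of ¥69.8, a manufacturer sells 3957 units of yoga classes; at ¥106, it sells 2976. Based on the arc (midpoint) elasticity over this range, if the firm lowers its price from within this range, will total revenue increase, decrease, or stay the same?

decrease

Arc ε = (-981/36.2)(87.90/3466.5) ≈ -0.687.
|ε| = 0.69 < 1, so demand is inelastic. A price cut therefore reduces total revenue.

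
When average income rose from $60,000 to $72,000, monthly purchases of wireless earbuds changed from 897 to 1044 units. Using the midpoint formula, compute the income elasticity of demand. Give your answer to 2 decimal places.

0.83

ΔQ = 147, ΔI = 12000. Midpoints: Ī = 66,000, Q̄ = 970.5.
ε_I = (ΔQ/ΔI)(Ī/Q̄) = (147/12000)(66000/970.5).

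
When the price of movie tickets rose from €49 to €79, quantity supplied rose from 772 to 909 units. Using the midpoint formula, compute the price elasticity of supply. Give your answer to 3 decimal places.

ΔQ = 909 − 772 = 137; ΔP = 79 − 49 = 30.
Midpoints: P̄ = 64.00, Q̄ = 840.5.
ε_s = (ΔQ/ΔP)(P̄/Q̄) = (137/30)(64.00/840.5).

0.348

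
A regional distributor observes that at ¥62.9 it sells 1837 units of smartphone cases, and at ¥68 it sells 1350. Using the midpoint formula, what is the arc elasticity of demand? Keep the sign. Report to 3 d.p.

ΔQ = 1350 − 1837 = -487; ΔP = 68 − 62.9 = 5.1.
Midpoints: P̄ = 65.45, Q̄ = 1593.5.
ε = (ΔQ/ΔP)(P̄/Q̄) = (-487/5.1)(65.45/1593.5).

-3.922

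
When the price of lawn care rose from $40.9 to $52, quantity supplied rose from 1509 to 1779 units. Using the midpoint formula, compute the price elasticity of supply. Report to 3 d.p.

0.687

ΔQ = 1779 − 1509 = 270; ΔP = 52 − 40.9 = 11.1.
Midpoints: P̄ = 46.45, Q̄ = 1644.0.
ε_s = (ΔQ/ΔP)(P̄/Q̄) = (270/11.1)(46.45/1644.0).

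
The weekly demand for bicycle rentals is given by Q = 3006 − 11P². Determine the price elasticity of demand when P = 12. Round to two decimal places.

-2.23

At P = 12, Q = 1422.
dQ/dP = −22P = -264.
ε = (dQ/dP)(P/Q) = (-264)(12/1422).
|ε| > 1, so demand is elastic at this price.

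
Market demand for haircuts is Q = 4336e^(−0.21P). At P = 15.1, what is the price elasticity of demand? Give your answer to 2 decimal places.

At P = 15.1, Q = 181.946.
dQ/dP = −0.21·4336e^(−0.21P) = −0.21Q = -38.209.
ε = (dQ/dP)(P/Q) = (-38.209)(15.1/181.946).

-3.17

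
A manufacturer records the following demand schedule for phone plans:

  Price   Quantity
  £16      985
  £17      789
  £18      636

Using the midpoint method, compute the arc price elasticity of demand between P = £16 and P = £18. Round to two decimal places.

-3.66

At P = 16, Q = 985; at P = 18, Q = 636.
ΔQ = -349, ΔP = 2. Midpoints: P̄ = 17.00, Q̄ = 810.5.
ε = (ΔQ/ΔP)(P̄/Q̄) = (-349/2)(17.00/810.5).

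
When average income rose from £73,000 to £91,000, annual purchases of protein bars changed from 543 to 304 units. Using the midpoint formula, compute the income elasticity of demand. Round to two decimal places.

-2.57

ΔQ = -239, ΔI = 18000. Midpoints: Ī = 82,000, Q̄ = 423.5.
ε_I = (ΔQ/ΔI)(Ī/Q̄) = (-239/18000)(82000/423.5).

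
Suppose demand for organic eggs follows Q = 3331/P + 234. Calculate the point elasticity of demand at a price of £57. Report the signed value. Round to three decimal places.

At P = 57, Q = 292.439.
dQ/dP = −3331/P² = -1.025.
ε = (dQ/dP)(P/Q) = (-1.025)(57/292.439).
|ε| < 1, so demand is inelastic at this price.

-0.200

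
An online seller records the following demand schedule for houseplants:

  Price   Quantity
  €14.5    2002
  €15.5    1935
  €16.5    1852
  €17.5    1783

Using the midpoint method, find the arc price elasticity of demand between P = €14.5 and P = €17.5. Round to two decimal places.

-0.62

At P = 14.5, Q = 2002; at P = 17.5, Q = 1783.
ΔQ = -219, ΔP = 3.0. Midpoints: P̄ = 16.00, Q̄ = 1892.5.
ε = (ΔQ/ΔP)(P̄/Q̄) = (-219/3.0)(16.00/1892.5).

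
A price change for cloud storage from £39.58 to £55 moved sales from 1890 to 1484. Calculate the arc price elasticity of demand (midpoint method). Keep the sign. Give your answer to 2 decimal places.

-0.74

ΔQ = 1484 − 1890 = -406; ΔP = 55 − 39.58 = 15.42.
Midpoints: P̄ = 47.29, Q̄ = 1687.0.
ε = (ΔQ/ΔP)(P̄/Q̄) = (-406/15.42)(47.29/1687.0).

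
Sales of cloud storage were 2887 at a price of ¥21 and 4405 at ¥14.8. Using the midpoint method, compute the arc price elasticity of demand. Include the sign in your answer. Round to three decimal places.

-1.202

ΔQ = 4405 − 2887 = 1518; ΔP = 14.8 − 21 = -6.2.
Midpoints: P̄ = 17.90, Q̄ = 3646.0.
ε = (ΔQ/ΔP)(P̄/Q̄) = (1518/-6.2)(17.90/3646.0).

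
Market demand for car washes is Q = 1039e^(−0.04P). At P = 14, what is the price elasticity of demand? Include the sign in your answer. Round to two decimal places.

-0.56

At P = 14, Q = 593.486.
dQ/dP = −0.04·1039e^(−0.04P) = −0.04Q = -23.739.
ε = (dQ/dP)(P/Q) = (-23.739)(14/593.486).
|ε| < 1, so demand is inelastic at this price.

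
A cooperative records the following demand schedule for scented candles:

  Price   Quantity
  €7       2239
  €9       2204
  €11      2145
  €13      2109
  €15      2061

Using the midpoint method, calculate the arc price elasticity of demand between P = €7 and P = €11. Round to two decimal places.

At P = 7, Q = 2239; at P = 11, Q = 2145.
ΔQ = -94, ΔP = 4. Midpoints: P̄ = 9.00, Q̄ = 2192.0.
ε = (ΔQ/ΔP)(P̄/Q̄) = (-94/4)(9.00/2192.0).

-0.10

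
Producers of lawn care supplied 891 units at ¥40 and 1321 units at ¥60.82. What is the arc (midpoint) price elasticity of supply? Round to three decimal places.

ΔQ = 1321 − 891 = 430; ΔP = 60.82 − 40 = 20.82.
Midpoints: P̄ = 50.41, Q̄ = 1106.0.
ε_s = (ΔQ/ΔP)(P̄/Q̄) = (430/20.82)(50.41/1106.0).

0.941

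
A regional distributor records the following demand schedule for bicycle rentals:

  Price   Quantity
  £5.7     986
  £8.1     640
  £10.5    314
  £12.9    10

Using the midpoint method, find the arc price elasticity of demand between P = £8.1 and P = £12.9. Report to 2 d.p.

At P = 8.1, Q = 640; at P = 12.9, Q = 10.
ΔQ = -630, ΔP = 4.8. Midpoints: P̄ = 10.50, Q̄ = 325.0.
ε = (ΔQ/ΔP)(P̄/Q̄) = (-630/4.8)(10.50/325.0).

-4.24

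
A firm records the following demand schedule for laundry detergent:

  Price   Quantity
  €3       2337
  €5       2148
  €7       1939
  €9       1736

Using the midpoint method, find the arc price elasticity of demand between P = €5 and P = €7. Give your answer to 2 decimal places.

At P = 5, Q = 2148; at P = 7, Q = 1939.
ΔQ = -209, ΔP = 2. Midpoints: P̄ = 6.00, Q̄ = 2043.5.
ε = (ΔQ/ΔP)(P̄/Q̄) = (-209/2)(6.00/2043.5).

-0.31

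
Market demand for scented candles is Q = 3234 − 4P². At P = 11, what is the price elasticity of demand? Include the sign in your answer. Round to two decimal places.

-0.35

At P = 11, Q = 2750.
dQ/dP = −8P = -88.
ε = (dQ/dP)(P/Q) = (-88)(11/2750).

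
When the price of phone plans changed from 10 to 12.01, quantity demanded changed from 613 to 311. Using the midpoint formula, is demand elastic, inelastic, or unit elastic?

elastic

Arc ε ≈ -3.579.
|ε| = 3.58 > 1.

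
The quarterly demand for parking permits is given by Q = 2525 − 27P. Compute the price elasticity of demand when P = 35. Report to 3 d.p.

-0.598

At P = 35, Q = 1580.
dQ/dP = −27.
ε = (dQ/dP)(P/Q) = (-27)(35/1580).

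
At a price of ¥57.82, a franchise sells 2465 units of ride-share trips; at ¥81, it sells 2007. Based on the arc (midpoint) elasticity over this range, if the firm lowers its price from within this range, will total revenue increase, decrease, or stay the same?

Arc ε = (-458/23.18)(69.41/2236.0) ≈ -0.613.
|ε| = 0.61 < 1, so demand is inelastic. A price cut therefore reduces total revenue.

decrease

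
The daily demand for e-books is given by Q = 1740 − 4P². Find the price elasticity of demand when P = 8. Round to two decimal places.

At P = 8, Q = 1484.
dQ/dP = −8P = -64.
ε = (dQ/dP)(P/Q) = (-64)(8/1484).
|ε| < 1, so demand is inelastic at this price.

-0.35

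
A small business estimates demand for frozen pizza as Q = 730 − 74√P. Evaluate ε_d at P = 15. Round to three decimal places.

-0.323

At P = 15, Q = 443.399.
dQ/dP = −74/(2√P) = -9.553.
ε = (dQ/dP)(P/Q) = (-9.553)(15/443.399).
|ε| < 1, so demand is inelastic at this price.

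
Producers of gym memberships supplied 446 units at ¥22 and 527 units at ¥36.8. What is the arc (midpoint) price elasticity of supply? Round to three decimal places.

0.331

ΔQ = 527 − 446 = 81; ΔP = 36.8 − 22 = 14.8.
Midpoints: P̄ = 29.40, Q̄ = 486.5.
ε_s = (ΔQ/ΔP)(P̄/Q̄) = (81/14.8)(29.40/486.5).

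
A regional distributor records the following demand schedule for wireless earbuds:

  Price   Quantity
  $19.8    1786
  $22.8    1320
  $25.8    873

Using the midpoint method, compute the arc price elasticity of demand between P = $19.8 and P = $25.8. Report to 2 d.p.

At P = 19.8, Q = 1786; at P = 25.8, Q = 873.
ΔQ = -913, ΔP = 6.0. Midpoints: P̄ = 22.80, Q̄ = 1329.5.
ε = (ΔQ/ΔP)(P̄/Q̄) = (-913/6.0)(22.80/1329.5).

-2.61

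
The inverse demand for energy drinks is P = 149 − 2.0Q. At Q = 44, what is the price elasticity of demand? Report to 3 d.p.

At Q = 44, P = 149 − 2.0(44) = 61.00.
dP/dQ = −2.0, so dQ/dP = 1/(−2.0) = -0.500.
ε = (dQ/dP)(P/Q) = (-0.500)(61.00/44).

-0.693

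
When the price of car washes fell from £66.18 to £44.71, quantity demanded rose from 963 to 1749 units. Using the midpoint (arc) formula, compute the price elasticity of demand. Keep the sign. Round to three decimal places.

ΔQ = 1749 − 963 = 786; ΔP = 44.71 − 66.18 = -21.47.
Midpoints: P̄ = 55.45, Q̄ = 1356.0.
ε = (ΔQ/ΔP)(P̄/Q̄) = (786/-21.47)(55.45/1356.0).

-1.497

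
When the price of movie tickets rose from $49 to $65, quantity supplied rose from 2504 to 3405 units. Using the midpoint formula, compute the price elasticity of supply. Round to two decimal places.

1.09

ΔQ = 3405 − 2504 = 901; ΔP = 65 − 49 = 16.
Midpoints: P̄ = 57.00, Q̄ = 2954.5.
ε_s = (ΔQ/ΔP)(P̄/Q̄) = (901/16)(57.00/2954.5).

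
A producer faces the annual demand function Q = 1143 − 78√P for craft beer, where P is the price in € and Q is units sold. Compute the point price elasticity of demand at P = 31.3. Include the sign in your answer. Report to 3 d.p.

At P = 31.3, Q = 706.618.
dQ/dP = −78/(2√P) = -6.971.
ε = (dQ/dP)(P/Q) = (-6.971)(31.3/706.618).

-0.309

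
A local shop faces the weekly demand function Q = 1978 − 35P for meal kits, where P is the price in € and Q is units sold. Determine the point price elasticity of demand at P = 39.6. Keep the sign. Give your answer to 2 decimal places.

At P = 39.6, Q = 592.
dQ/dP = −35.
ε = (dQ/dP)(P/Q) = (-35)(39.6/592).
|ε| > 1, so demand is elastic at this price.

-2.34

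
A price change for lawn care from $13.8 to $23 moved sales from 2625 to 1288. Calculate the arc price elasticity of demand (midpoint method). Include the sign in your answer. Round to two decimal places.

-1.37

ΔQ = 1288 − 2625 = -1337; ΔP = 23 − 13.8 = 9.2.
Midpoints: P̄ = 18.40, Q̄ = 1956.5.
ε = (ΔQ/ΔP)(P̄/Q̄) = (-1337/9.2)(18.40/1956.5).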